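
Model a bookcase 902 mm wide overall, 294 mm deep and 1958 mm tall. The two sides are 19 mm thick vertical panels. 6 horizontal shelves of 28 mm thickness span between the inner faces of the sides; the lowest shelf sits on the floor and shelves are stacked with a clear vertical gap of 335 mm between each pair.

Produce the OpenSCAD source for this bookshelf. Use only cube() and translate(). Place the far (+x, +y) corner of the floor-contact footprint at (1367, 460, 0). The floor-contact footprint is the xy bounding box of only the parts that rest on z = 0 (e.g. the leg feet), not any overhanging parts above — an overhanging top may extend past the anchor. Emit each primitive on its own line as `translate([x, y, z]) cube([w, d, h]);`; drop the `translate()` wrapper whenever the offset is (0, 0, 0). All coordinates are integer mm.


translate([465, 166, 0]) cube([19, 294, 1958]);
translate([1348, 166, 0]) cube([19, 294, 1958]);
translate([484, 166, 0]) cube([864, 294, 28]);
translate([484, 166, 363]) cube([864, 294, 28]);
translate([484, 166, 726]) cube([864, 294, 28]);
translate([484, 166, 1089]) cube([864, 294, 28]);
translate([484, 166, 1452]) cube([864, 294, 28]);
translate([484, 166, 1815]) cube([864, 294, 28]);


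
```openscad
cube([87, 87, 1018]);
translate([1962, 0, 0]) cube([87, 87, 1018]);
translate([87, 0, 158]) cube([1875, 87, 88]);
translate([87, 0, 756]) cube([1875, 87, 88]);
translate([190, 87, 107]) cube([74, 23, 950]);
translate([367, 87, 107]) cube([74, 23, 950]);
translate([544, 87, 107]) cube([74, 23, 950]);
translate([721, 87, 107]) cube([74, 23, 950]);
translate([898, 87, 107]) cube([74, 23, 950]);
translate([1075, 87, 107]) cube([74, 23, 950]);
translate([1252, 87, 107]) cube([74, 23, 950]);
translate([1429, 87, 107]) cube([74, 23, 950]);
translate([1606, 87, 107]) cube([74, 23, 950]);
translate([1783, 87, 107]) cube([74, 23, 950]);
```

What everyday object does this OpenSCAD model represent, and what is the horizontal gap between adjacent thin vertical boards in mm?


A fence section. The picket gap is 103 mm.

Two posts, two rails, 10 pickets — a fence section. Span 1875 mm holds 10 pickets of 74 mm with 11 equal gaps: ⌊(1875 − 10·74) / 11⌋ = 103 mm.


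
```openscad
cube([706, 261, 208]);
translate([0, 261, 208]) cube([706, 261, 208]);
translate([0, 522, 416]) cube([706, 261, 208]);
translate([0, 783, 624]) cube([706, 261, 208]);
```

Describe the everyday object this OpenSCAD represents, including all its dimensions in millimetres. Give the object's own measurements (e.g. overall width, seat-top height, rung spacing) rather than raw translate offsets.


A straight staircase of 4 solid steps. Each step is 706 mm wide (x), 261 mm deep (y, the going) and 208 mm tall (the rise). The first step rests on the floor; each subsequent step sits one going further in +y and one rise higher in +z, directly behind and above the previous step with no overlap.


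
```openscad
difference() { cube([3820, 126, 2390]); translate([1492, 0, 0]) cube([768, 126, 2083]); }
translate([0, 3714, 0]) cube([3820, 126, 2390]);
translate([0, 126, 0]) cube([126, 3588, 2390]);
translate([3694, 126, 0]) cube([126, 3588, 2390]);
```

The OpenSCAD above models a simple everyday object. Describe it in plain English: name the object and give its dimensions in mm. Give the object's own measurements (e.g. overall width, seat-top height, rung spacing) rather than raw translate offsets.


A single room: four walls, each 2390 mm tall and 126 mm thick, enclosing an outside footprint 3820×3840 mm (x × y), no floor or roof. The front and back walls (−y and +y sides) run the full x-width; the side walls fit between their inner faces. A door opening 768 mm wide and 2083 mm tall is cut through the front wall from the floor up, its −x edge 1492 mm from the wall's −x end.


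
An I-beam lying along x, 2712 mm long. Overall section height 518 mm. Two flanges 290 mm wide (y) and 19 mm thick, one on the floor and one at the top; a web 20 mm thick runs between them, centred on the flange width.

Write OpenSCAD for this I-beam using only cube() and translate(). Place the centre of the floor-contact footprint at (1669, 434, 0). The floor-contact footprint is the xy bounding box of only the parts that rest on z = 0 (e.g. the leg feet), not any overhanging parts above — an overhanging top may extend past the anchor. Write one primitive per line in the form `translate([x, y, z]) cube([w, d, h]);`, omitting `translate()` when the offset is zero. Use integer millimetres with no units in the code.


translate([313, 289, 0]) cube([2712, 290, 19]);
translate([313, 424, 19]) cube([2712, 20, 480]);
translate([313, 289, 499]) cube([2712, 290, 19]);


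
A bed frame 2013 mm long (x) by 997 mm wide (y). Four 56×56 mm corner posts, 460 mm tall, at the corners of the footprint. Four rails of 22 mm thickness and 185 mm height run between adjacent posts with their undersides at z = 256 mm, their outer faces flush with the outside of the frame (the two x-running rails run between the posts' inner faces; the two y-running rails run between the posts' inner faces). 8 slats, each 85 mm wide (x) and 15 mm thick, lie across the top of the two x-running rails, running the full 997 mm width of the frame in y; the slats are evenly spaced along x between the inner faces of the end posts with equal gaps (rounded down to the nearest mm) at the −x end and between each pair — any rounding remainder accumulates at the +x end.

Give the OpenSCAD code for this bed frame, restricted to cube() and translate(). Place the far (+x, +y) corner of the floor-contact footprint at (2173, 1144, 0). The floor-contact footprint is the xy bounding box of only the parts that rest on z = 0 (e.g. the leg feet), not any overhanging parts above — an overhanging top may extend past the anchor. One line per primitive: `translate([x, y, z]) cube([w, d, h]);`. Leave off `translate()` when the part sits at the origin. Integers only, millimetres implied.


translate([160, 147, 0]) cube([56, 56, 460]);
translate([160, 1088, 0]) cube([56, 56, 460]);
translate([2117, 147, 0]) cube([56, 56, 460]);
translate([2117, 1088, 0]) cube([56, 56, 460]);
translate([216, 147, 256]) cube([1901, 22, 185]);
translate([216, 1122, 256]) cube([1901, 22, 185]);
translate([160, 203, 256]) cube([22, 885, 185]);
translate([2151, 203, 256]) cube([22, 885, 185]);
translate([351, 147, 441]) cube([85, 997, 15]);
translate([571, 147, 441]) cube([85, 997, 15]);
translate([791, 147, 441]) cube([85, 997, 15]);
translate([1011, 147, 441]) cube([85, 997, 15]);
translate([1231, 147, 441]) cube([85, 997, 15]);
translate([1451, 147, 441]) cube([85, 997, 15]);
translate([1671, 147, 441]) cube([85, 997, 15]);
translate([1891, 147, 441]) cube([85, 997, 15]);


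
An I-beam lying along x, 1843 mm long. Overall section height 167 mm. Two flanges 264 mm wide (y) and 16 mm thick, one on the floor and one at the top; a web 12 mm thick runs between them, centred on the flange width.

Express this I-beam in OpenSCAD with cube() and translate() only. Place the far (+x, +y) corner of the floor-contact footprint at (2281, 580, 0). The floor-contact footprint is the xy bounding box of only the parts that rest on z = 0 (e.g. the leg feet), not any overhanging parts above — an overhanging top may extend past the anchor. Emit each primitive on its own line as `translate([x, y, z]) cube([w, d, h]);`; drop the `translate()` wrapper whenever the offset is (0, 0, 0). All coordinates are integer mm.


translate([438, 316, 0]) cube([1843, 264, 16]);
translate([438, 442, 16]) cube([1843, 12, 135]);
translate([438, 316, 151]) cube([1843, 264, 16]);


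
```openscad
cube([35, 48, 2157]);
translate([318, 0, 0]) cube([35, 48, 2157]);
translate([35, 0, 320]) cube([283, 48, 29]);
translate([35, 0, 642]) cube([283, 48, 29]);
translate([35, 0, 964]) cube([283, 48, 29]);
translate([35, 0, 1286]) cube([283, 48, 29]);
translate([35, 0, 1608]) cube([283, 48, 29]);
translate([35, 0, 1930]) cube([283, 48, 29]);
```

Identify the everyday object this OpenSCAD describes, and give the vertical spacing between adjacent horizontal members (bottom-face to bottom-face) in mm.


A ladder. The rung spacing is 322 mm.

Two tall 35×48 posts with 6 short bars between them — a ladder. Adjacent rungs sit at z = 320 and z = 642, so the spacing is 642 − 320 = 322 mm.


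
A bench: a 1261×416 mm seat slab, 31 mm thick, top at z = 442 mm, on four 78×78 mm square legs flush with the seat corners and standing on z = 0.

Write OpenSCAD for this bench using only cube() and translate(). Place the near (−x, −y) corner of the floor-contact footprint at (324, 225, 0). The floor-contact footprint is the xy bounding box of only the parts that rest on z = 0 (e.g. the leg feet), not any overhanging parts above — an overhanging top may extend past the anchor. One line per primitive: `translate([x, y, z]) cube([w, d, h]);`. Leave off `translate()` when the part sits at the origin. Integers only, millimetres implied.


translate([324, 225, 411]) cube([1261, 416, 31]);
translate([324, 225, 0]) cube([78, 78, 411]);
translate([324, 563, 0]) cube([78, 78, 411]);
translate([1507, 225, 0]) cube([78, 78, 411]);
translate([1507, 563, 0]) cube([78, 78, 411]);


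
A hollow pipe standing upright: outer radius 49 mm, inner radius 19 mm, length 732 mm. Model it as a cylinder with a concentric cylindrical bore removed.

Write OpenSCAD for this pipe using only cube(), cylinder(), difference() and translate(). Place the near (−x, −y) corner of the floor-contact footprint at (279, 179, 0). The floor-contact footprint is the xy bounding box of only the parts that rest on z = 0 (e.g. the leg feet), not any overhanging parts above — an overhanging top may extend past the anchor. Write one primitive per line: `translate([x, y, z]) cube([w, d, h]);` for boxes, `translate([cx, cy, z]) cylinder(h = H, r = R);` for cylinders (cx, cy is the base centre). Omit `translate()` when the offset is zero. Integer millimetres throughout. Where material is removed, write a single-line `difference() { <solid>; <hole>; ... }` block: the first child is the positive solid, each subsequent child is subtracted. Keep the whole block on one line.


difference() { translate([328, 228, 0]) cylinder(h = 732, r = 49); translate([328, 228, 0]) cylinder(h = 732, r = 19); }


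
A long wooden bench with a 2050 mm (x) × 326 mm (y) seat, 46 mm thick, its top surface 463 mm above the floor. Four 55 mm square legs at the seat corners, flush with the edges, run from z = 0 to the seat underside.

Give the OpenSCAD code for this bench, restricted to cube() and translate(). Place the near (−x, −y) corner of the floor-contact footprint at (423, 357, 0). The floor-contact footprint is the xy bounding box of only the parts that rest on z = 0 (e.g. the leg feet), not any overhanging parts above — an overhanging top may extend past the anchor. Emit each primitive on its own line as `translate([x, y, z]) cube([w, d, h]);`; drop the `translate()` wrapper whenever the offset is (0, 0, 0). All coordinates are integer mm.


// leg_h = 463 − 46 = 417
translate([423, 357, 417]) cube([2050, 326, 46]);
translate([423, 357, 0]) cube([55, 55, 417]);
translate([423, 628, 0]) cube([55, 55, 417]);
translate([2418, 357, 0]) cube([55, 55, 417]);
translate([2418, 628, 0]) cube([55, 55, 417]);


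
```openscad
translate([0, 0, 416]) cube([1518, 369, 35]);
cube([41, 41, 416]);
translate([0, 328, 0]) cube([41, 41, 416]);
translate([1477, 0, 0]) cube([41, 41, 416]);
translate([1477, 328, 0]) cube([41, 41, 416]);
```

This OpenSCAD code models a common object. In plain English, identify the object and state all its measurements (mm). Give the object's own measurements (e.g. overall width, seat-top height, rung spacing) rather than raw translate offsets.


A long wooden bench with a 1518 mm (x) × 369 mm (y) seat, 35 mm thick, its top surface 451 mm above the floor. Four 41 mm square legs at the seat corners, flush with the edges, run from z = 0 to the seat underside.


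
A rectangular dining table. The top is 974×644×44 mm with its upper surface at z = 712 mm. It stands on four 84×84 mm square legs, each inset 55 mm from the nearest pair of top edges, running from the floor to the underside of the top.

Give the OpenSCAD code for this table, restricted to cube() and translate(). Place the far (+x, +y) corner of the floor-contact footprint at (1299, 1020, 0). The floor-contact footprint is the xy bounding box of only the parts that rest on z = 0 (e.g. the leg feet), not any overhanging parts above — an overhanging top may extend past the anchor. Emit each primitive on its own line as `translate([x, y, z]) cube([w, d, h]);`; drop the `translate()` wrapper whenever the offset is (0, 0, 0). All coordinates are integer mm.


translate([380, 431, 668]) cube([974, 644, 44]);
translate([435, 486, 0]) cube([84, 84, 668]);
translate([1215, 486, 0]) cube([84, 84, 668]);
translate([435, 936, 0]) cube([84, 84, 668]);
translate([1215, 936, 0]) cube([84, 84, 668]);


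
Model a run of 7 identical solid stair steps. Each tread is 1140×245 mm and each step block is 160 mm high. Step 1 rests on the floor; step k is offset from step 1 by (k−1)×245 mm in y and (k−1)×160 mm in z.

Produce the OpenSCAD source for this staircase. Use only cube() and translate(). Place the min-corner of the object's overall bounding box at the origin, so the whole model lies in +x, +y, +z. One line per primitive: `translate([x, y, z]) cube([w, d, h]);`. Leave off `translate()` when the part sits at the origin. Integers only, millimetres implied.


cube([1140, 245, 160]);
translate([0, 245, 160]) cube([1140, 245, 160]);
translate([0, 490, 320]) cube([1140, 245, 160]);
translate([0, 735, 480]) cube([1140, 245, 160]);
translate([0, 980, 640]) cube([1140, 245, 160]);
translate([0, 1225, 800]) cube([1140, 245, 160]);
translate([0, 1470, 960]) cube([1140, 245, 160]);


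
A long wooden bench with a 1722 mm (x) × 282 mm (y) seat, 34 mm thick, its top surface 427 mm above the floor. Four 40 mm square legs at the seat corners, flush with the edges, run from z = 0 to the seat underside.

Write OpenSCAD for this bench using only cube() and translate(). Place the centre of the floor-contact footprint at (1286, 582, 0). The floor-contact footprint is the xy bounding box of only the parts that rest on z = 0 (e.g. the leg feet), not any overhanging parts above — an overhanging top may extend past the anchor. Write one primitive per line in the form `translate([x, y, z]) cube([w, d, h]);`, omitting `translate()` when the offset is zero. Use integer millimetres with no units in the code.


// leg_h = 427 − 34 = 393
translate([425, 441, 393]) cube([1722, 282, 34]);
translate([425, 441, 0]) cube([40, 40, 393]);
translate([425, 683, 0]) cube([40, 40, 393]);
translate([2107, 441, 0]) cube([40, 40, 393]);
translate([2107, 683, 0]) cube([40, 40, 393]);


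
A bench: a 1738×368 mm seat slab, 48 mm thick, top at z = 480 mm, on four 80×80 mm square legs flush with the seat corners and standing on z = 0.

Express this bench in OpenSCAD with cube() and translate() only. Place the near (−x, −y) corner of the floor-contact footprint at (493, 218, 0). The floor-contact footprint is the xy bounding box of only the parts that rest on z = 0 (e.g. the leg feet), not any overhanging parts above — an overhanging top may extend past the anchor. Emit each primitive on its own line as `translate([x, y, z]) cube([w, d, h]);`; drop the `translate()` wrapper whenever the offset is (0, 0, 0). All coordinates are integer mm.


translate([493, 218, 432]) cube([1738, 368, 48]);
translate([493, 218, 0]) cube([80, 80, 432]);
translate([493, 506, 0]) cube([80, 80, 432]);
translate([2151, 218, 0]) cube([80, 80, 432]);
translate([2151, 506, 0]) cube([80, 80, 432]);


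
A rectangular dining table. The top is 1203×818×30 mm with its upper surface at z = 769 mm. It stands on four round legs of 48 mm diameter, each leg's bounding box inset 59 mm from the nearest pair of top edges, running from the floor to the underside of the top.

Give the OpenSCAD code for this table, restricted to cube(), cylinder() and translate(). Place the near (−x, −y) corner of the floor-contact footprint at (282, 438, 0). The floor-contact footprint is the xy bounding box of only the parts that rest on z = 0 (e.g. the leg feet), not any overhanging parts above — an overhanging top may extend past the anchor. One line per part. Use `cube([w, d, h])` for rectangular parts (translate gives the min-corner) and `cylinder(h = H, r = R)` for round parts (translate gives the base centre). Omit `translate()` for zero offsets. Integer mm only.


translate([223, 379, 739]) cube([1203, 818, 30]);
translate([306, 462, 0]) cylinder(h = 739, r = 24);
translate([1343, 462, 0]) cylinder(h = 739, r = 24);
translate([306, 1114, 0]) cylinder(h = 739, r = 24);
translate([1343, 1114, 0]) cylinder(h = 739, r = 24);


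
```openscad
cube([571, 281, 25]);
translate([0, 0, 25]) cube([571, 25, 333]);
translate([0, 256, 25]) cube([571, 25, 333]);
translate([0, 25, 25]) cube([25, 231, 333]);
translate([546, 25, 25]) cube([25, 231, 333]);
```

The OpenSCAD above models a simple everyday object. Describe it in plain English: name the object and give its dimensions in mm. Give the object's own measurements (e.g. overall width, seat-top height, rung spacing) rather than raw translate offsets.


An open-topped rectangular box: outside dimensions 571×281×358 mm, with a uniform wall and base thickness of 25 mm. The base is a full 571×281 slab on the floor; four walls sit on top of the base. The front and back walls (the −y and +y sides) span the full width; the two side walls fit between them.


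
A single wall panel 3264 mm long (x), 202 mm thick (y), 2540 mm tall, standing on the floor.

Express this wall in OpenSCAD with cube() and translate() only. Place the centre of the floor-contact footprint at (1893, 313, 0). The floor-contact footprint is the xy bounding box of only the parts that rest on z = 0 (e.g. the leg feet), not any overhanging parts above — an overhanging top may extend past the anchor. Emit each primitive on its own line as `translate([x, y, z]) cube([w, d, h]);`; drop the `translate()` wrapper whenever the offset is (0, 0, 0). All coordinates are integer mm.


translate([261, 212, 0]) cube([3264, 202, 2540]);


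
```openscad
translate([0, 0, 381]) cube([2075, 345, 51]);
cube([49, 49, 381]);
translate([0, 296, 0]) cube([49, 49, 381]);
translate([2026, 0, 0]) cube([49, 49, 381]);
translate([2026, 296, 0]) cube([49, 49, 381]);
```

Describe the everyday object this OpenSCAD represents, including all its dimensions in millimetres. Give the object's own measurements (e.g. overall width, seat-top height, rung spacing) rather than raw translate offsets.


A bench: a 2075×345 mm seat slab, 51 mm thick, top at z = 432 mm, on four 49×49 mm square legs flush with the seat corners and standing on z = 0.


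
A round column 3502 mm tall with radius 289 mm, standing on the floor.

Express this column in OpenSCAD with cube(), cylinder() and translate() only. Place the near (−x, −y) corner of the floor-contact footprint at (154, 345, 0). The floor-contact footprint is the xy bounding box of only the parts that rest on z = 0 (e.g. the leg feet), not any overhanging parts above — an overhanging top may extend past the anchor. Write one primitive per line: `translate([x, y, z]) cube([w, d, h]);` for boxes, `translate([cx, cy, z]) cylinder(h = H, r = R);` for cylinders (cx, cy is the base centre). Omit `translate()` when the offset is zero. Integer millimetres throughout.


translate([443, 634, 0]) cylinder(h = 3502, r = 289);


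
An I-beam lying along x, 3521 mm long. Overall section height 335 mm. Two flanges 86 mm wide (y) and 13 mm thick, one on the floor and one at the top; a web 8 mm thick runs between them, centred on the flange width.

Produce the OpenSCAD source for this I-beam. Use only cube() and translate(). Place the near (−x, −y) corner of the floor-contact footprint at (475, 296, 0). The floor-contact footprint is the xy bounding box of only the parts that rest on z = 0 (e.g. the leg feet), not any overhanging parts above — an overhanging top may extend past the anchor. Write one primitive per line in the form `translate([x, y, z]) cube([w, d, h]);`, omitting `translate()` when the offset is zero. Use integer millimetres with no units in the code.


translate([475, 296, 0]) cube([3521, 86, 13]);
translate([475, 335, 13]) cube([3521, 8, 309]);
translate([475, 296, 322]) cube([3521, 86, 13]);


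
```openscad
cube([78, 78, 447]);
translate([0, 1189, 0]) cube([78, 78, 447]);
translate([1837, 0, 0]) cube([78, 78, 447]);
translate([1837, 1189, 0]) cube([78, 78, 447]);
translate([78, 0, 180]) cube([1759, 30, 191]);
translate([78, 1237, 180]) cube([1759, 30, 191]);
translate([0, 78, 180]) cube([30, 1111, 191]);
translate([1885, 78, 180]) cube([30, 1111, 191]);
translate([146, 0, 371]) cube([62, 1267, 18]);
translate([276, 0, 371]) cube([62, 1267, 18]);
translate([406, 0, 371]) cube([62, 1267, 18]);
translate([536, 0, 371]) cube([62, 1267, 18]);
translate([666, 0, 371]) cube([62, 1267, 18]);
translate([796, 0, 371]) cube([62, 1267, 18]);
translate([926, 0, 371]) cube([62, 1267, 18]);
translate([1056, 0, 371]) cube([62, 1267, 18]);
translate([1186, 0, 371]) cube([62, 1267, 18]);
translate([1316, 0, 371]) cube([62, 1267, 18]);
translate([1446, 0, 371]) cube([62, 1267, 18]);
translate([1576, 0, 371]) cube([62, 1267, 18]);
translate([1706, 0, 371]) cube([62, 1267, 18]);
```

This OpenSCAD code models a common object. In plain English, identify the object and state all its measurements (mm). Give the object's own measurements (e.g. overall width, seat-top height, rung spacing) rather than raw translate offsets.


A bed frame 1915 mm long (x) by 1267 mm wide (y). Four 78×78 mm corner posts, 447 mm tall, at the corners of the footprint. Four rails of 30 mm thickness and 191 mm height run between adjacent posts with their undersides at z = 180 mm, their outer faces flush with the outside of the frame (the two x-running rails run between the posts' inner faces; the two y-running rails run between the posts' inner faces). 13 slats, each 62 mm wide (x) and 18 mm thick, lie across the top of the two x-running rails, running the full 1267 mm width of the frame in y; along x they sit between the end posts with a 68 mm gap after the −x posts and between neighbouring slats, leaving 69 mm before the +x posts.


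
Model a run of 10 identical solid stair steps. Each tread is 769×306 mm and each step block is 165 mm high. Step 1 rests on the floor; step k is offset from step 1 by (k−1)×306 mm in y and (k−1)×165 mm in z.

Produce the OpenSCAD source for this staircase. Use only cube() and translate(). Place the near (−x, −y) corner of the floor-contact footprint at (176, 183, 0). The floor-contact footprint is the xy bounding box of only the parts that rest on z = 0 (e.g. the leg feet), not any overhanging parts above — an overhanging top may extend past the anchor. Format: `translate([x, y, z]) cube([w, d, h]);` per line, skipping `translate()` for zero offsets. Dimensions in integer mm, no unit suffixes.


translate([176, 183, 0]) cube([769, 306, 165]);
translate([176, 489, 165]) cube([769, 306, 165]);
translate([176, 795, 330]) cube([769, 306, 165]);
translate([176, 1101, 495]) cube([769, 306, 165]);
translate([176, 1407, 660]) cube([769, 306, 165]);
translate([176, 1713, 825]) cube([769, 306, 165]);
translate([176, 2019, 990]) cube([769, 306, 165]);
translate([176, 2325, 1155]) cube([769, 306, 165]);
translate([176, 2631, 1320]) cube([769, 306, 165]);
translate([176, 2937, 1485]) cube([769, 306, 165]);


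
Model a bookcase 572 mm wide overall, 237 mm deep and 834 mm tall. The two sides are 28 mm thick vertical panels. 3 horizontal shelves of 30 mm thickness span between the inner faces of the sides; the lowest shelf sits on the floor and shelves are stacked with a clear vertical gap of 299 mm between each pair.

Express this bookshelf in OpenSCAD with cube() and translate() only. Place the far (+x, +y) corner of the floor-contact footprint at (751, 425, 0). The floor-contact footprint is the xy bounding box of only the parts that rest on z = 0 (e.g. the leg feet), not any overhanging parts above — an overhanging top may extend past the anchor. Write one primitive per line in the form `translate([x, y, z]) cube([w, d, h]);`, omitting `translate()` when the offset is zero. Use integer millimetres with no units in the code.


translate([179, 188, 0]) cube([28, 237, 834]);
translate([723, 188, 0]) cube([28, 237, 834]);
translate([207, 188, 0]) cube([516, 237, 30]);
translate([207, 188, 329]) cube([516, 237, 30]);
translate([207, 188, 658]) cube([516, 237, 30]);


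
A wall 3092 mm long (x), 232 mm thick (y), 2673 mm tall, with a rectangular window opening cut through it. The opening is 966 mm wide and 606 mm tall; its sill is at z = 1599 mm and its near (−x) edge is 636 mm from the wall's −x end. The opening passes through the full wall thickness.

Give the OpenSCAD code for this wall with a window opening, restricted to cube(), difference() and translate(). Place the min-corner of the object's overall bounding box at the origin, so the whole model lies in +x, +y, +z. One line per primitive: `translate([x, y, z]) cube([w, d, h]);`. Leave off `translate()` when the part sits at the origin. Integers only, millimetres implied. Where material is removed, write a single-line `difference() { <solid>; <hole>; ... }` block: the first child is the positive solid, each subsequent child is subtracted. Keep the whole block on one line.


difference() { cube([3092, 232, 2673]); translate([636, 0, 1599]) cube([966, 232, 606]); }


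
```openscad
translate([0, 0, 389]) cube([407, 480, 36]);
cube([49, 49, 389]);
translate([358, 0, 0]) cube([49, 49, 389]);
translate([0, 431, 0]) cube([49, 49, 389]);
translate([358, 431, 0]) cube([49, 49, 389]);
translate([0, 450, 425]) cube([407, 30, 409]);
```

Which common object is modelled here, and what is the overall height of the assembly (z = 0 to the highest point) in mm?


A chair. The overall height is 834 mm.

A slab on four corner posts with a tall panel at the back — a chair. The seat slab sits at z = 389 with thickness 36, and the 409 mm backrest starts at the seat top, so the overall height is 389 + 36 + 409 = 834 mm.


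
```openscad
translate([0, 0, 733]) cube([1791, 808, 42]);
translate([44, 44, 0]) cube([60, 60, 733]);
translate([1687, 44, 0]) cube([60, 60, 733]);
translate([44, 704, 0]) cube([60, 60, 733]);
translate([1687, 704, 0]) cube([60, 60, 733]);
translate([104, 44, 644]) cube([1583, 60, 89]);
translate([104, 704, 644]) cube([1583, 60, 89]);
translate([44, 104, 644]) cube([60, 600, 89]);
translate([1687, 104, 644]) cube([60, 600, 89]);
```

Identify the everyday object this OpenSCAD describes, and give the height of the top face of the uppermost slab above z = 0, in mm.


A table. The table height is 775 mm.

A 1791×808×42 slab sits at z = 733 on four 60 mm square posts — a table. The top surface is at 733 + 42 = 775 mm.


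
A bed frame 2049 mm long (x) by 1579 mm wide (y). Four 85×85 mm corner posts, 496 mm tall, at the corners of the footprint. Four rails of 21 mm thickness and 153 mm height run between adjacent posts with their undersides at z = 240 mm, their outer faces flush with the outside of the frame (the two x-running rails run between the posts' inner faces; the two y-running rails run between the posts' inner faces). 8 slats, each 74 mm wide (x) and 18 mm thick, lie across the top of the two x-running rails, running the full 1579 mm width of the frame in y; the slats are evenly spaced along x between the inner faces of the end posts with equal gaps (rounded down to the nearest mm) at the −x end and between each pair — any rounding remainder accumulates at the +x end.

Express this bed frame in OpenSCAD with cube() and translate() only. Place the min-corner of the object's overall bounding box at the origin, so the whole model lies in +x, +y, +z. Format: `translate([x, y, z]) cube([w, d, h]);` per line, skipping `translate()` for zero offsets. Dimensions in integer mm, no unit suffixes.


cube([85, 85, 496]);
translate([0, 1494, 0]) cube([85, 85, 496]);
translate([1964, 0, 0]) cube([85, 85, 496]);
translate([1964, 1494, 0]) cube([85, 85, 496]);
translate([85, 0, 240]) cube([1879, 21, 153]);
translate([85, 1558, 240]) cube([1879, 21, 153]);
translate([0, 85, 240]) cube([21, 1409, 153]);
translate([2028, 85, 240]) cube([21, 1409, 153]);
translate([228, 0, 393]) cube([74, 1579, 18]);
translate([445, 0, 393]) cube([74, 1579, 18]);
translate([662, 0, 393]) cube([74, 1579, 18]);
translate([879, 0, 393]) cube([74, 1579, 18]);
translate([1096, 0, 393]) cube([74, 1579, 18]);
translate([1313, 0, 393]) cube([74, 1579, 18]);
translate([1530, 0, 393]) cube([74, 1579, 18]);
translate([1747, 0, 393]) cube([74, 1579, 18]);


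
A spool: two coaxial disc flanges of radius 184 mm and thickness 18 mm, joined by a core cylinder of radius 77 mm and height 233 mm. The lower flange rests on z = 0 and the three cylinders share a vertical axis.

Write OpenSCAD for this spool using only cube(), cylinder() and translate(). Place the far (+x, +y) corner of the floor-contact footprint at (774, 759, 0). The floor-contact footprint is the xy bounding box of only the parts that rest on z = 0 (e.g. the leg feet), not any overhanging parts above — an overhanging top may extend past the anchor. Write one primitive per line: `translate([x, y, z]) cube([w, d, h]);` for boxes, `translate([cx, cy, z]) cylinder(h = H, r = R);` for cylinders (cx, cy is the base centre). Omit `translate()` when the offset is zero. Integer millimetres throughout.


translate([590, 575, 0]) cylinder(h = 18, r = 184);
translate([590, 575, 18]) cylinder(h = 233, r = 77);
translate([590, 575, 251]) cylinder(h = 18, r = 184);


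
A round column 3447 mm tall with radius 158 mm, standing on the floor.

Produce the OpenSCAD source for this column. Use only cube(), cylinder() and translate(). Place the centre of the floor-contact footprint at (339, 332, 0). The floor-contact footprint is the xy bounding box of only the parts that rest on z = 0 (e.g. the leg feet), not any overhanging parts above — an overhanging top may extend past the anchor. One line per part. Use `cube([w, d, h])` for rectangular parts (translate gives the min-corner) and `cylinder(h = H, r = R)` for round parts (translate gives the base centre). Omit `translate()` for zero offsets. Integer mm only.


translate([339, 332, 0]) cylinder(h = 3447, r = 158);


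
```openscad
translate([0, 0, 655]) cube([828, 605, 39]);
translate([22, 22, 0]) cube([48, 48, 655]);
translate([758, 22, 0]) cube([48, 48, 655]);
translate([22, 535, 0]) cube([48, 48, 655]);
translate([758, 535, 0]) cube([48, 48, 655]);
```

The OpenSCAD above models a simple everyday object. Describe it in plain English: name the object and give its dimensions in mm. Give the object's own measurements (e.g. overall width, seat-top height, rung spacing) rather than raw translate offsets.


A rectangular dining table. The top is 828×605×39 mm with its upper surface at z = 694 mm. It stands on four 48×48 mm square legs, each inset 22 mm from the nearest pair of top edges, running from the floor to the underside of the top.


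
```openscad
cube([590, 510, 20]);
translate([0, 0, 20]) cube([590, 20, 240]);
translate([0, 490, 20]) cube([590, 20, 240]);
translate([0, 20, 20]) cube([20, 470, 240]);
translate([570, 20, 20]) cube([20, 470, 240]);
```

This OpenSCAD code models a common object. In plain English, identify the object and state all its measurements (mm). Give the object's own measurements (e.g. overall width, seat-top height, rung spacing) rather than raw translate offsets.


An open-topped rectangular box: outside dimensions 590×510×260 mm, with a uniform wall and base thickness of 20 mm. The base is a full 590×510 slab on the floor; four walls sit on top of the base. The front and back walls (the −y and +y sides) span the full width; the two side walls fit between them.


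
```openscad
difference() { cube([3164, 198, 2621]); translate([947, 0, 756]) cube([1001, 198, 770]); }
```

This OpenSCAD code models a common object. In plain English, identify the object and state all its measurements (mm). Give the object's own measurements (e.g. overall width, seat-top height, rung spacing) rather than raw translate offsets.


A wall 3164 mm long (x), 198 mm thick (y), 2621 mm tall, with a rectangular window opening cut through it. The opening is 1001 mm wide and 770 mm tall; its sill is at z = 756 mm and its near (−x) edge is 947 mm from the wall's −x end. The opening passes through the full wall thickness.


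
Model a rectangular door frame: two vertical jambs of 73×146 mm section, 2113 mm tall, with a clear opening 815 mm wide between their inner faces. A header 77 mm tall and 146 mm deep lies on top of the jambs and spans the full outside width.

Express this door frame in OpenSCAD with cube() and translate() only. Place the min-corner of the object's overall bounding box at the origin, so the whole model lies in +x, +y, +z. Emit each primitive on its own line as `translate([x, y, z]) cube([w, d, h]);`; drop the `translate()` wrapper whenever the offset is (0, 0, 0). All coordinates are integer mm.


cube([73, 146, 2113]);
translate([888, 0, 0]) cube([73, 146, 2113]);
translate([0, 0, 2113]) cube([961, 146, 77]);


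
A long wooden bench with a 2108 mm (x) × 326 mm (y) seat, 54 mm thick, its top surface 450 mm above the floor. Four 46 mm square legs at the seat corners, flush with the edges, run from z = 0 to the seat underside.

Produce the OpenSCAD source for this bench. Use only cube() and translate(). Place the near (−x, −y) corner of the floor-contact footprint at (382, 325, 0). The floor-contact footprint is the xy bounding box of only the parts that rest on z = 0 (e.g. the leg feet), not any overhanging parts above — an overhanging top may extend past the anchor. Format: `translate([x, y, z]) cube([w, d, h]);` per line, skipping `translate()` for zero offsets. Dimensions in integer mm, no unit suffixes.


translate([382, 325, 396]) cube([2108, 326, 54]);
translate([382, 325, 0]) cube([46, 46, 396]);
translate([382, 605, 0]) cube([46, 46, 396]);
translate([2444, 325, 0]) cube([46, 46, 396]);
translate([2444, 605, 0]) cube([46, 46, 396]);


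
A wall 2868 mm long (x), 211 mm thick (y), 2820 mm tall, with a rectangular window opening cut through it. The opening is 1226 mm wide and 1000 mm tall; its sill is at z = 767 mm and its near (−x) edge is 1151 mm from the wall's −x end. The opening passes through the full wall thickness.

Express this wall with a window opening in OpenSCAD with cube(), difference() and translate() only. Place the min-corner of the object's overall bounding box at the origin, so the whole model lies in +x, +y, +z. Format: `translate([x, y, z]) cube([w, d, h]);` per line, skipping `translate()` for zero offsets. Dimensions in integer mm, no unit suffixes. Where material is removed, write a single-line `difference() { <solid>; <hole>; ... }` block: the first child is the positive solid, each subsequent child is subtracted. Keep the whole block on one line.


difference() { cube([2868, 211, 2820]); translate([1151, 0, 767]) cube([1226, 211, 1000]); }


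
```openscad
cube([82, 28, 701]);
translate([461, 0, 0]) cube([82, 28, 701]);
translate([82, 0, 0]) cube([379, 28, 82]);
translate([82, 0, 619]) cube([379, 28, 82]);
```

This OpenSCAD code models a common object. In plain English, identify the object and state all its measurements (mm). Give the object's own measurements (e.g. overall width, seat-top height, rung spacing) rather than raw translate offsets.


A rectangular picture frame lying in the x–z plane (depth along y). The opening is 379 mm wide (x) by 537 mm tall (z), surrounded by a border 82 mm wide on all four sides. The frame is 28 mm deep and is made of two full-height vertical stiles with two horizontal rails fitted between them.


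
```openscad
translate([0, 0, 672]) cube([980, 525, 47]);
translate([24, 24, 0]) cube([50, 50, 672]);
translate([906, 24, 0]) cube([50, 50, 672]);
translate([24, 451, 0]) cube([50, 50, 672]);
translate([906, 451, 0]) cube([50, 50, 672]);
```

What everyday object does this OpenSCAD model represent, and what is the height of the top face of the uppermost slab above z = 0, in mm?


A table. The table height is 719 mm.

A 980×525×47 slab sits at z = 672 on four 50 mm square posts — a table. The top surface is at 672 + 47 = 719 mm.


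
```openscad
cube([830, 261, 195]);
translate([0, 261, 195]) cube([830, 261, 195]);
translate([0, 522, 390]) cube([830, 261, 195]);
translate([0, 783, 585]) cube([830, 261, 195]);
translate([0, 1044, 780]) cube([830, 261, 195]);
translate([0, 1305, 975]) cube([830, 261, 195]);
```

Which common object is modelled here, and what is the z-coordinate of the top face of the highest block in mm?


A staircase. The total rise is 1170 mm.

6 identical blocks, each offset up and back from the previous — a staircase. Each step is 195 mm tall and there are 6 of them, so the total rise is 6 × 195 = 1170 mm.


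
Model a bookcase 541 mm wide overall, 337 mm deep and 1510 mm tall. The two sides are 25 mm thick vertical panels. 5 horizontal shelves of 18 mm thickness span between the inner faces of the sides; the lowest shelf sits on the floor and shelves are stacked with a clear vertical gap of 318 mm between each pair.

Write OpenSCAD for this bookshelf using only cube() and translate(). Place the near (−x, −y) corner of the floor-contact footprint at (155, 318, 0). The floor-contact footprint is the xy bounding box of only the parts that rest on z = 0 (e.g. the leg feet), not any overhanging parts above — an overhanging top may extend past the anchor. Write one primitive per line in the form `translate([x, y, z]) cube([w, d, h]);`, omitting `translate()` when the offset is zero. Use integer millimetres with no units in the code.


translate([155, 318, 0]) cube([25, 337, 1510]);
translate([671, 318, 0]) cube([25, 337, 1510]);
translate([180, 318, 0]) cube([491, 337, 18]);
translate([180, 318, 336]) cube([491, 337, 18]);
translate([180, 318, 672]) cube([491, 337, 18]);
translate([180, 318, 1008]) cube([491, 337, 18]);
translate([180, 318, 1344]) cube([491, 337, 18]);


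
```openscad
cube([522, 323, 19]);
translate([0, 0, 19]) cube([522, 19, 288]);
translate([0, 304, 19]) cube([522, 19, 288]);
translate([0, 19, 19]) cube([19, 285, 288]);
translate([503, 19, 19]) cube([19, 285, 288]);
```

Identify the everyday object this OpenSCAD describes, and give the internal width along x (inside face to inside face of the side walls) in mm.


An open box. The internal width is 484 mm.

A 522×323 base slab with four walls standing on it — an open box. The base is 522 mm wide and the walls are 19 mm thick, so the internal width is 522 − 2 × 19 = 484 mm.


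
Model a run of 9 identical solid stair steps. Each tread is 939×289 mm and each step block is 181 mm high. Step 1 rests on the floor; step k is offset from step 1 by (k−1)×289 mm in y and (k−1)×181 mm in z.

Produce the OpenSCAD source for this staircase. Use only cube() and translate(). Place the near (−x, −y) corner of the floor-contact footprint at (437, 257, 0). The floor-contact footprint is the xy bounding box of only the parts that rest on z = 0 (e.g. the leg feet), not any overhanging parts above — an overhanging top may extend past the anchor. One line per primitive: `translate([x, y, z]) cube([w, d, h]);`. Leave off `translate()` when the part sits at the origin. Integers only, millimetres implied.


translate([437, 257, 0]) cube([939, 289, 181]);
translate([437, 546, 181]) cube([939, 289, 181]);
translate([437, 835, 362]) cube([939, 289, 181]);
translate([437, 1124, 543]) cube([939, 289, 181]);
translate([437, 1413, 724]) cube([939, 289, 181]);
translate([437, 1702, 905]) cube([939, 289, 181]);
translate([437, 1991, 1086]) cube([939, 289, 181]);
translate([437, 2280, 1267]) cube([939, 289, 181]);
translate([437, 2569, 1448]) cube([939, 289, 181]);
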